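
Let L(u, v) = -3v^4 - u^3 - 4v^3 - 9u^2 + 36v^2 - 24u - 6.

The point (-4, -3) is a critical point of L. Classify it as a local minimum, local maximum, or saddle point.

The mixed partial ∂²L/∂u∂v is 0, so the Hessian at any point is diag(L_uu, L_vv) = diag(-6(u + 3), 12(-3v^2 - 2v + 6)).
At (-4, -3): H = diag(6, -180).
The eigenvalues have opposite signs, so H is indefinite: a saddle point.

saddle point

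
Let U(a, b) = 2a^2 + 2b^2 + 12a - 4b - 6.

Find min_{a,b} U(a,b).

U(a,b) separates as P(a) + Q(b) − 6, so its minimum is min P + min Q − 6.
P'(a) = 4a + 12 vanishes at a ∈ {-3}; Q'(b) = 4b - 4 vanishes at b ∈ {1}.
Local minima of P (where P''>0): P(-3)=-18. Local minima of Q: Q(1)=-2.
So the global minimum of U is P(-3) + Q(1) − 6 = -18 − 2 − 6 = -26, attained at (-3, 1).

-26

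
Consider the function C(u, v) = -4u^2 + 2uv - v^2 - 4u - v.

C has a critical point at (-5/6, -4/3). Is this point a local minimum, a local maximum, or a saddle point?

The Hessian of C is constant: H = [[-8, 2], [2, -2]].
det(H) = (-8)·(-2) − 2² = 12.
det(H) > 0 and tr(H) = -10 < 0, so H is negative definite and the point is a local maximum.

local maximum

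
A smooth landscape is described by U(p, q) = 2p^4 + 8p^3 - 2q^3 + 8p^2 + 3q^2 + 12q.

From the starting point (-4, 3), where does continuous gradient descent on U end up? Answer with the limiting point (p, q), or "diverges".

diverges

U is separable, so gradient descent decouples: p follows -∂U/∂p, q follows -∂U/∂q.
∂U/∂p = 8p(p + 1)(p + 2); at p=-4 this is -192, so p increases.
∂U/∂q = -6(q - 2)(q + 1); at q=3 this is -24, so q increases.
The q-coordinate has no critical point in that direction and runs off to infinity.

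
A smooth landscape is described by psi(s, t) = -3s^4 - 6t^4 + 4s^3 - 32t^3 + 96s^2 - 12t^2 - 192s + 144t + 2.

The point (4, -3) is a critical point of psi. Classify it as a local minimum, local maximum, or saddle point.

local maximum

The mixed partial ∂²psi/∂s∂t is 0, so the Hessian at any point is diag(psi_ss, psi_tt) = diag(12(-3s^2 + 2s + 16), -24(3t^2 + 8t + 1)).
At (4, -3): H = diag(-288, -96).
Both eigenvalues are negative, so H is negative definite: a local maximum.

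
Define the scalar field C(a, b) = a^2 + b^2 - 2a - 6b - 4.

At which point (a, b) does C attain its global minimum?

(1, 3)

C(a,b) separates as P(a) + Q(b) − 4, so its minimum is min P + min Q − 4.
P'(a) = 2a - 2 vanishes at a ∈ {1}; Q'(b) = 2b - 6 vanishes at b ∈ {3}.
Local minima of P (where P''>0): P(1)=-1. Local minima of Q: Q(3)=-9.
So the global minimum of C is P(1) + Q(3) − 4 = -1 − 9 − 4 = -14, attained at (1, 3).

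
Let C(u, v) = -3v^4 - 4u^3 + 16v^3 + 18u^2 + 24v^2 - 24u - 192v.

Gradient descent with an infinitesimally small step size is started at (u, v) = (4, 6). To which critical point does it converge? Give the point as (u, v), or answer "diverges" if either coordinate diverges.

diverges

C is separable, so gradient descent decouples: u follows -∂C/∂u, v follows -∂C/∂v.
∂C/∂u = -12(u - 2)(u - 1); at u=4 this is -72, so u increases.
∂C/∂v = -12(v - 4)(v - 2)(v + 2); at v=6 this is -768, so v increases.
The u-coordinate has no critical point in that direction and runs off to infinity.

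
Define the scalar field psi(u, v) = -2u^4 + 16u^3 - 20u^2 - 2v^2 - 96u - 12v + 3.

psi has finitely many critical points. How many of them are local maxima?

psi separates as a function of u plus a function of v, so ∇psi=0 decouples.
∂psi/∂u = -8(u - 4)(u - 3)(u + 1) = 0 at u ∈ {-1, 3, 4}; ∂psi/∂v = -4(v + 3) = 0 at v ∈ {-3}.
The Hessian is diagonal: diag(psi_uu, psi_vv). Second derivatives: psi_uu(-1)=-160, psi_uu(3)=32, psi_uu(4)=-40; psi_vv(-3)=-4.
Local maxima occur where both diagonal entries negative: (-1, -3), (4, -3). Count: 2.

2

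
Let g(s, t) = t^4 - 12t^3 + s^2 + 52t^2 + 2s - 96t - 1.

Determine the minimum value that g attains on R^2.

g(s,t) separates as P(s) + Q(t) − 1, so its minimum is min P + min Q − 1.
P'(s) = 2s + 2 vanishes at s ∈ {-1}; Q'(t) = 4(t - 4)(t - 3)(t - 2) vanishes at t ∈ {2, 3, 4}.
Local minima of P (where P''>0): P(-1)=-1. Local minima of Q: Q(2)=-64, Q(4)=-64.
So the global minimum of g is P(-1) + Q(2) − 1 = -1 − 64 − 1 = -66, attained at (-1, 2).

-66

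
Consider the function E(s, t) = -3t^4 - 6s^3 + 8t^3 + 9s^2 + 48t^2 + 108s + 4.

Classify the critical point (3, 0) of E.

The mixed partial ∂²E/∂s∂t is 0, so the Hessian at any point is diag(E_ss, E_tt) = diag(18(-2s + 1), 12(-3t^2 + 4t + 8)).
At (3, 0): H = diag(-90, 96).
The eigenvalues have opposite signs, so H is indefinite: a saddle point.

saddle point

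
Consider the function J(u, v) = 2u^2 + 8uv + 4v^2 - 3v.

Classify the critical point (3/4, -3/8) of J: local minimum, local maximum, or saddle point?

The Hessian of J is constant: H = [[4, 8], [8, 8]].
det(H) = 4·8 − 8² = -32.
Since det(H) < 0, H is indefinite and the critical point is a saddle point.

saddle point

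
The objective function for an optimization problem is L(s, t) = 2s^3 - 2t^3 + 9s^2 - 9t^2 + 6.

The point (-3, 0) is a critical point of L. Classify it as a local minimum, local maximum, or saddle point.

The mixed partial ∂²L/∂s∂t is 0, so the Hessian at any point is diag(L_ss, L_tt) = diag(6(2s + 3), -6(2t + 3)).
At (-3, 0): H = diag(-18, -18).
Both eigenvalues are negative, so H is negative definite: a local maximum.

local maximum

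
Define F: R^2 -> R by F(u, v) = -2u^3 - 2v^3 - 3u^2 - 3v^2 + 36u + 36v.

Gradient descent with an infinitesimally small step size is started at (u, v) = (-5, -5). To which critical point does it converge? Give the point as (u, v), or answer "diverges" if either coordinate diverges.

(-3, -3)

F is separable, so gradient descent decouples: u follows -∂F/∂u, v follows -∂F/∂v.
∂F/∂u = -6(u - 2)(u + 3); at u=-5 this is -84, so u increases.
∂F/∂v = -6(v - 2)(v + 3); at v=-5 this is -84, so v increases.
u converges to its nearest critical value -3 (a local min of the u-part); v converges to -3. The iterate converges to (-3, -3).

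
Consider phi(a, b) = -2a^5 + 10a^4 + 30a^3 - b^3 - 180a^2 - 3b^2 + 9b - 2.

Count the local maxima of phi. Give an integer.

phi separates as a function of a plus a function of b, so ∇phi=0 decouples.
∂phi/∂a = -10a(a - 4)(a - 3)(a + 3) = 0 at a ∈ {-3, 0, 3, 4}; ∂phi/∂b = -3(b - 1)(b + 3) = 0 at b ∈ {-3, 1}.
The Hessian is diagonal: diag(phi_aa, phi_bb). Second derivatives: phi_aa(-3)=1260, phi_aa(0)=-360, phi_aa(3)=180, phi_aa(4)=-280; phi_bb(-3)=12, phi_bb(1)=-12.
Local maxima occur where both diagonal entries negative: (0, 1), (4, 1). Count: 2.

2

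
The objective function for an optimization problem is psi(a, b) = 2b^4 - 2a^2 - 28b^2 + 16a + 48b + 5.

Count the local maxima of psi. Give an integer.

1

psi separates as a function of a plus a function of b, so ∇psi=0 decouples.
∂psi/∂a = -4(a - 4) = 0 at a ∈ {4}; ∂psi/∂b = 8(b - 2)(b - 1)(b + 3) = 0 at b ∈ {-3, 1, 2}.
The Hessian is diagonal: diag(psi_aa, psi_bb). Second derivatives: psi_aa(4)=-4; psi_bb(-3)=160, psi_bb(1)=-32, psi_bb(2)=40.
Local maxima occur where both diagonal entries negative: (4, 1). Count: 1.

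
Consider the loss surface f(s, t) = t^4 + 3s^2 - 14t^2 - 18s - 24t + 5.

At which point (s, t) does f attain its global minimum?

(3, 3)

f(s,t) separates as P(s) + Q(t) + 5, so its minimum is min P + min Q + 5.
P'(s) = 6s - 18 vanishes at s ∈ {3}; Q'(t) = 4(t - 3)(t + 1)(t + 2) vanishes at t ∈ {-2, -1, 3}.
Local minima of P (where P''>0): P(3)=-27. Local minima of Q: Q(-2)=8, Q(3)=-117.
So the global minimum of f is P(3) + Q(3) + 5 = -27 − 117 + 5 = -139, attained at (3, 3).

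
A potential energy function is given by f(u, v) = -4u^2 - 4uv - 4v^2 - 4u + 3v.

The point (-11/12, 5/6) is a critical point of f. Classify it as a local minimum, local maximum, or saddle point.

local maximum

The Hessian of f is constant: H = [[-8, -4], [-4, -8]].
det(H) = (-8)·(-8) − (-4)² = 48.
det(H) > 0 and tr(H) = -16 < 0, so H is negative definite and the point is a local maximum.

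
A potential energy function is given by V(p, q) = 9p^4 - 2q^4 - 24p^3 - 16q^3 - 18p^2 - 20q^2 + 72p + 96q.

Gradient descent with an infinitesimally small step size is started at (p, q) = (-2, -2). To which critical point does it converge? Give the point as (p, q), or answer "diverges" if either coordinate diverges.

V is separable, so gradient descent decouples: p follows -∂V/∂p, q follows -∂V/∂q.
∂V/∂p = 36(p - 2)(p - 1)(p + 1); at p=-2 this is -432, so p increases.
∂V/∂q = -8(q - 1)(q + 3)(q + 4); at q=-2 this is 48, so q decreases.
p converges to its nearest critical value -1 (a local min of the p-part); q converges to -3. The iterate converges to (-1, -3).

(-1, -3)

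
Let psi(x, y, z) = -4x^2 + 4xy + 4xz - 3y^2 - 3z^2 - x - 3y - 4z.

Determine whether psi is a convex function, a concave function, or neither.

concave

psi is quadratic, so its Hessian is the constant matrix H = [[-8, 4, 4], [4, -6, 0], [4, 0, -6]].
Leading principal minors: -8, 32, -96.
Signs alternate −, +, − ⇒ H ≺ 0 ⇒ concave.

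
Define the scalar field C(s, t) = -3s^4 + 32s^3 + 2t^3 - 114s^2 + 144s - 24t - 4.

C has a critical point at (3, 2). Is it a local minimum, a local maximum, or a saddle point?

local minimum

The mixed partial ∂²C/∂s∂t is 0, so the Hessian at any point is diag(C_ss, C_tt) = diag(12(-3s^2 + 16s - 19), 12t).
At (3, 2): H = diag(24, 24).
Both eigenvalues are positive, so H is positive definite: a local minimum.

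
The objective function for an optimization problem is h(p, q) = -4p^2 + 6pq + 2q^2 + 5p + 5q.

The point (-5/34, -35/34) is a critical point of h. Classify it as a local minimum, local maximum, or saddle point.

saddle point

The Hessian of h is constant: H = [[-8, 6], [6, 4]].
det(H) = (-8)·4 − 6² = -68.
Since det(H) < 0, H is indefinite and the critical point is a saddle point.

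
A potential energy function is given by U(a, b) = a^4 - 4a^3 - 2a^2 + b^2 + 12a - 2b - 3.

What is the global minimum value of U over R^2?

-13

U(a,b) separates as P(a) + Q(b) − 3, so its minimum is min P + min Q − 3.
P'(a) = 4(a - 3)(a - 1)(a + 1) vanishes at a ∈ {-1, 1, 3}; Q'(b) = 2b - 2 vanishes at b ∈ {1}.
Local minima of P (where P''>0): P(-1)=-9, P(3)=-9. Local minima of Q: Q(1)=-1.
So the global minimum of U is P(-1) + Q(1) − 3 = -9 − 1 − 3 = -13, attained at (-1, 1).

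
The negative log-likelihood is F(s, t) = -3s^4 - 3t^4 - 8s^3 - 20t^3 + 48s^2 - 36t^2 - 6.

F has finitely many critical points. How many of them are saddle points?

F separates as a function of s plus a function of t, so ∇F=0 decouples.
∂F/∂s = -12s(s - 2)(s + 4) = 0 at s ∈ {-4, 0, 2}; ∂F/∂t = -12t(t + 2)(t + 3) = 0 at t ∈ {-3, -2, 0}.
The Hessian is diagonal: diag(F_ss, F_tt). Second derivatives: F_ss(-4)=-288, F_ss(0)=96, F_ss(2)=-144; F_tt(-3)=-36, F_tt(-2)=24, F_tt(0)=-72.
Saddle points occur where the two diagonal entries have opposite signs: (-4, -2), (0, -3), (0, 0), (2, -2). Count: 4.

4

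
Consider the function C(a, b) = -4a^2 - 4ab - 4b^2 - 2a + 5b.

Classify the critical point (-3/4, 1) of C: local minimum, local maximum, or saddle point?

The Hessian of C is constant: H = [[-8, -4], [-4, -8]].
det(H) = (-8)·(-8) − (-4)² = 48.
det(H) > 0 and tr(H) = -16 < 0, so H is negative definite and the point is a local maximum.

local maximum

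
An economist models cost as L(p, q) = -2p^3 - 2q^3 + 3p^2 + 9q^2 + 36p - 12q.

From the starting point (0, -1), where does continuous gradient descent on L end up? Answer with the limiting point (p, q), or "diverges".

L is separable, so gradient descent decouples: p follows -∂L/∂p, q follows -∂L/∂q.
∂L/∂p = -6(p - 3)(p + 2); at p=0 this is 36, so p decreases.
∂L/∂q = -6(q - 2)(q - 1); at q=-1 this is -36, so q increases.
p converges to its nearest critical value -2 (a local min of the p-part); q converges to 1. The iterate converges to (-2, 1).

(-2, 1)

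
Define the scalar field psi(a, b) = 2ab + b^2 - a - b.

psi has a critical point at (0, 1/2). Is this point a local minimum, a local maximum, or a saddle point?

saddle point

The Hessian of psi is constant: H = [[0, 2], [2, 2]].
det(H) = 0·2 − 2² = -4.
Since det(H) < 0, H is indefinite and the critical point is a saddle point.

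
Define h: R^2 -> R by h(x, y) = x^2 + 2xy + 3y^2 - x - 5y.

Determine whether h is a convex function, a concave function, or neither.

convex

h is quadratic, so its Hessian is the constant matrix H = [[2, 2], [2, 6]].
det(H) = 8, tr(H) = 8.
det(H) > 0 and tr(H) > 0, so H is positive definite everywhere: convex.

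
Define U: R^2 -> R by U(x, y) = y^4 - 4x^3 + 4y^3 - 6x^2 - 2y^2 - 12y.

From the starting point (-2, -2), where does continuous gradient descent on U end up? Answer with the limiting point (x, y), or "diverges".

U is separable, so gradient descent decouples: x follows -∂U/∂x, y follows -∂U/∂y.
∂U/∂x = -12x(x + 1); at x=-2 this is -24, so x increases.
∂U/∂y = 4(y - 1)(y + 1)(y + 3); at y=-2 this is 12, so y decreases.
x converges to its nearest critical value -1 (a local min of the x-part); y converges to -3. The iterate converges to (-1, -3).

(-1, -3)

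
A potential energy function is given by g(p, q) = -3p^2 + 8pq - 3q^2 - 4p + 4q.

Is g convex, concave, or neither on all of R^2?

g is quadratic, so its Hessian is the constant matrix H = [[-6, 8], [8, -6]].
det(H) = -28, tr(H) = -12.
det(H) < 0, so H is indefinite: neither convex nor concave.

neither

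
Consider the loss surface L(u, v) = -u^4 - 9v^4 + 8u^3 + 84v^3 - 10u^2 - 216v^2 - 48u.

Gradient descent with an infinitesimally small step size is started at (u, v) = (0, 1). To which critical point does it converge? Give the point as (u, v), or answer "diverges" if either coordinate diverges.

L is separable, so gradient descent decouples: u follows -∂L/∂u, v follows -∂L/∂v.
∂L/∂u = -4(u - 4)(u - 3)(u + 1); at u=0 this is -48, so u increases.
∂L/∂v = -36v(v - 4)(v - 3); at v=1 this is -216, so v increases.
u converges to its nearest critical value 3 (a local min of the u-part); v converges to 3. The iterate converges to (3, 3).

(3, 3)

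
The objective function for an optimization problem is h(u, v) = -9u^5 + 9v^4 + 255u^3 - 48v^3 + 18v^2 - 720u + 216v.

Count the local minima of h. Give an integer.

4

h separates as a function of u plus a function of v, so ∇h=0 decouples.
∂h/∂u = -45(u - 4)(u - 1)(u + 1)(u + 4) = 0 at u ∈ {-4, -1, 1, 4}; ∂h/∂v = 36(v - 3)(v - 2)(v + 1) = 0 at v ∈ {-1, 2, 3}.
The Hessian is diagonal: diag(h_uu, h_vv). Second derivatives: h_uu(-4)=5400, h_uu(-1)=-1350, h_uu(1)=1350, h_uu(4)=-5400; h_vv(-1)=432, h_vv(2)=-108, h_vv(3)=144.
Local minima occur where both diagonal entries positive: (-4, -1), (-4, 3), (1, -1), (1, 3). Count: 4.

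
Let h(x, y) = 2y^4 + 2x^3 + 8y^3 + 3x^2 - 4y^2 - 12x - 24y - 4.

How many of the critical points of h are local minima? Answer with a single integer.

2

h separates as a function of x plus a function of y, so ∇h=0 decouples.
∂h/∂x = 6(x - 1)(x + 2) = 0 at x ∈ {-2, 1}; ∂h/∂y = 8(y - 1)(y + 1)(y + 3) = 0 at y ∈ {-3, -1, 1}.
The Hessian is diagonal: diag(h_xx, h_yy). Second derivatives: h_xx(-2)=-18, h_xx(1)=18; h_yy(-3)=64, h_yy(-1)=-32, h_yy(1)=64.
Local minima occur where both diagonal entries positive: (1, -3), (1, 1). Count: 2.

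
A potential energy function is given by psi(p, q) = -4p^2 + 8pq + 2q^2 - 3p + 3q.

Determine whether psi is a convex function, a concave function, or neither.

psi is quadratic, so its Hessian is the constant matrix H = [[-8, 8], [8, 4]].
det(H) = -96, tr(H) = -4.
det(H) < 0, so H is indefinite: neither convex nor concave.

neither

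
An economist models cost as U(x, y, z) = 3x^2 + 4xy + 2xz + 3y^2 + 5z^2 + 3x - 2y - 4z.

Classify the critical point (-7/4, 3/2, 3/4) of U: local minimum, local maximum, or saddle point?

local minimum

The Hessian is constant: H = [[6, 4, 2], [4, 6, 0], [2, 0, 10]].
Leading principal minors: Δ₁ = 6, Δ₂ = 20, Δ₃ = 176.
All leading minors are positive, so H is positive definite: a local minimum.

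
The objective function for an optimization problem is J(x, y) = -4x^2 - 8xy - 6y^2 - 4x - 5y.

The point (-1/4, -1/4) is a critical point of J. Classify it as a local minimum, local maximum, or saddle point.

The Hessian of J is constant: H = [[-8, -8], [-8, -12]].
det(H) = (-8)·(-12) − (-8)² = 32.
det(H) > 0 and tr(H) = -20 < 0, so H is negative definite and the point is a local maximum.

local maximum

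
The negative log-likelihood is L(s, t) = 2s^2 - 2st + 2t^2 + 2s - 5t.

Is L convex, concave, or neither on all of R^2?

L is quadratic, so its Hessian is the constant matrix H = [[4, -2], [-2, 4]].
det(H) = 12, tr(H) = 8.
det(H) > 0 and tr(H) > 0, so H is positive definite everywhere: convex.

convex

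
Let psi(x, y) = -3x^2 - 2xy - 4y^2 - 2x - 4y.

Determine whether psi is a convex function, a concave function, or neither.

concave

psi is quadratic, so its Hessian is the constant matrix H = [[-6, -2], [-2, -8]].
det(H) = 44, tr(H) = -14.
det(H) > 0 and tr(H) < 0, so H is negative definite everywhere: concave.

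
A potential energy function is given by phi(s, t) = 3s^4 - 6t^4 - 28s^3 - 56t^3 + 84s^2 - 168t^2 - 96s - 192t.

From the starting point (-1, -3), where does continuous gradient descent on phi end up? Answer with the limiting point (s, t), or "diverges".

(1, -2)

phi is separable, so gradient descent decouples: s follows -∂phi/∂s, t follows -∂phi/∂t.
∂phi/∂s = 12(s - 4)(s - 2)(s - 1); at s=-1 this is -360, so s increases.
∂phi/∂t = -24(t + 1)(t + 2)(t + 4); at t=-3 this is -48, so t increases.
s converges to its nearest critical value 1 (a local min of the s-part); t converges to -2. The iterate converges to (1, -2).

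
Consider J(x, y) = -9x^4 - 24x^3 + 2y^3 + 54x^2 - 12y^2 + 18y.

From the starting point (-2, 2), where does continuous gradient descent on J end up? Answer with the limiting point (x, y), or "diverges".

J is separable, so gradient descent decouples: x follows -∂J/∂x, y follows -∂J/∂y.
∂J/∂x = -36x(x - 1)(x + 3); at x=-2 this is -216, so x increases.
∂J/∂y = 6(y - 3)(y - 1); at y=2 this is -6, so y increases.
x converges to its nearest critical value 0 (a local min of the x-part); y converges to 3. The iterate converges to (0, 3).

(0, 3)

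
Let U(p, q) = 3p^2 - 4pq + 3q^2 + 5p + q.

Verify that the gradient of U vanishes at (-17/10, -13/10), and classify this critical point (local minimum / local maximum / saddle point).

∇U = (6p - 4q + 5, -4p + 6q + 1); substituting (-17/10, -13/10) gives ∇U = (0, 0), so (-17/10, -13/10) is indeed a critical point.
The Hessian of U is constant: H = [[6, -4], [-4, 6]].
det(H) = 6·6 − (-4)² = 20.
det(H) > 0 and tr(H) = 12 > 0, so H is positive definite and the point is a local minimum.

local minimum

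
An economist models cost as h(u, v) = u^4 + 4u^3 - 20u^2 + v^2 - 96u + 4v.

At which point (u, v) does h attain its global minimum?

h(u,v) separates as P(u) + Q(v), so its minimum is min P + min Q.
P'(u) = 4(u - 3)(u + 2)(u + 4) vanishes at u ∈ {-4, -2, 3}; Q'(v) = 2v + 4 vanishes at v ∈ {-2}.
Local minima of P (where P''>0): P(-4)=64, P(3)=-279. Local minima of Q: Q(-2)=-4.
So the global minimum of h is P(3) + Q(-2) = -279 − 4 = -283, attained at (3, -2).

(3, -2)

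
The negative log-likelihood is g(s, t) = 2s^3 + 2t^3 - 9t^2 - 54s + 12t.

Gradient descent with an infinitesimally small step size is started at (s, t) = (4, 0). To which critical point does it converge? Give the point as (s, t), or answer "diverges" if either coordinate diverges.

diverges

g is separable, so gradient descent decouples: s follows -∂g/∂s, t follows -∂g/∂t.
∂g/∂s = 6(s - 3)(s + 3); at s=4 this is 42, so s decreases.
∂g/∂t = 6(t - 2)(t - 1); at t=0 this is 12, so t decreases.
The t-coordinate has no critical point in that direction and runs off to infinity.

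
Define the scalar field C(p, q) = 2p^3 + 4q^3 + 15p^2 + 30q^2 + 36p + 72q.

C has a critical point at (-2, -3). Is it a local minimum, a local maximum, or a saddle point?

The mixed partial ∂²C/∂p∂q is 0, so the Hessian at any point is diag(C_pp, C_qq) = diag(6(2p + 5), 12(2q + 5)).
At (-2, -3): H = diag(6, -12).
The eigenvalues have opposite signs, so H is indefinite: a saddle point.

saddle point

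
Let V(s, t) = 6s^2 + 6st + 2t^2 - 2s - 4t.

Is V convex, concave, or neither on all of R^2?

V is quadratic, so its Hessian is the constant matrix H = [[12, 6], [6, 4]].
det(H) = 12, tr(H) = 16.
det(H) > 0 and tr(H) > 0, so H is positive definite everywhere: convex.

convex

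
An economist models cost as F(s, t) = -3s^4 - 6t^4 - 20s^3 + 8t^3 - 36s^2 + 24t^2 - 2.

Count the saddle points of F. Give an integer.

4

F separates as a function of s plus a function of t, so ∇F=0 decouples.
∂F/∂s = -12s(s + 2)(s + 3) = 0 at s ∈ {-3, -2, 0}; ∂F/∂t = -24t(t - 2)(t + 1) = 0 at t ∈ {-1, 0, 2}.
The Hessian is diagonal: diag(F_ss, F_tt). Second derivatives: F_ss(-3)=-36, F_ss(-2)=24, F_ss(0)=-72; F_tt(-1)=-72, F_tt(0)=48, F_tt(2)=-144.
Saddle points occur where the two diagonal entries have opposite signs: (-3, 0), (-2, -1), (-2, 2), (0, 0). Count: 4.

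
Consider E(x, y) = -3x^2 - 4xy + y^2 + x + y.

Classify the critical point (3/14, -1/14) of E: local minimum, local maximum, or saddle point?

saddle point

The Hessian of E is constant: H = [[-6, -4], [-4, 2]].
det(H) = (-6)·2 − (-4)² = -28.
Since det(H) < 0, H is indefinite and the critical point is a saddle point.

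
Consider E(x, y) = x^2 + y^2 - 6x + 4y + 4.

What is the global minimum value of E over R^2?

-9

E(x,y) separates as P(x) + Q(y) + 4, so its minimum is min P + min Q + 4.
P'(x) = 2x - 6 vanishes at x ∈ {3}; Q'(y) = 2y + 4 vanishes at y ∈ {-2}.
Local minima of P (where P''>0): P(3)=-9. Local minima of Q: Q(-2)=-4.
So the global minimum of E is P(3) + Q(-2) + 4 = -9 − 4 + 4 = -9, attained at (3, -2).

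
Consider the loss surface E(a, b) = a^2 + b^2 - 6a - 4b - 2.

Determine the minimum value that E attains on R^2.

-15

E(a,b) separates as P(a) + Q(b) − 2, so its minimum is min P + min Q − 2.
P'(a) = 2a - 6 vanishes at a ∈ {3}; Q'(b) = 2b - 4 vanishes at b ∈ {2}.
Local minima of P (where P''>0): P(3)=-9. Local minima of Q: Q(2)=-4.
So the global minimum of E is P(3) + Q(2) − 2 = -9 − 4 − 2 = -15, attained at (3, 2).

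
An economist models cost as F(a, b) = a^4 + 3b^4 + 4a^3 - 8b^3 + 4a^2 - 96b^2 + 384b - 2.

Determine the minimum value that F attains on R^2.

-1794

F(a,b) separates as P(a) + Q(b) − 2, so its minimum is min P + min Q − 2.
P'(a) = 4a(a + 1)(a + 2) vanishes at a ∈ {-2, -1, 0}; Q'(b) = 12(b - 4)(b - 2)(b + 4) vanishes at b ∈ {-4, 2, 4}.
Local minima of P (where P''>0): P(-2)=0, P(0)=0. Local minima of Q: Q(-4)=-1792, Q(4)=256.
So the global minimum of F is P(-2) + Q(-4) − 2 = 0 − 1792 − 2 = -1794, attained at (-2, -4).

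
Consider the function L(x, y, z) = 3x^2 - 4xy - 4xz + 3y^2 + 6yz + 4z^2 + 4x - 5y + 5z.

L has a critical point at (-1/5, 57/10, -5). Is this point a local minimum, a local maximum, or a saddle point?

The Hessian is constant: H = [[6, -4, -4], [-4, 6, 6], [-4, 6, 8]].
Leading principal minors: Δ₁ = 6, Δ₂ = 20, Δ₃ = 40.
All leading minors are positive, so H is positive definite: a local minimum.

local minimum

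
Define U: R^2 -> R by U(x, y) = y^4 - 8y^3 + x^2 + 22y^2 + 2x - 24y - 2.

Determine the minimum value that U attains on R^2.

-12

U(x,y) separates as P(x) + Q(y) − 2, so its minimum is min P + min Q − 2.
P'(x) = 2x + 2 vanishes at x ∈ {-1}; Q'(y) = 4(y - 3)(y - 2)(y - 1) vanishes at y ∈ {1, 2, 3}.
Local minima of P (where P''>0): P(-1)=-1. Local minima of Q: Q(1)=-9, Q(3)=-9.
So the global minimum of U is P(-1) + Q(1) − 2 = -1 − 9 − 2 = -12, attained at (-1, 1).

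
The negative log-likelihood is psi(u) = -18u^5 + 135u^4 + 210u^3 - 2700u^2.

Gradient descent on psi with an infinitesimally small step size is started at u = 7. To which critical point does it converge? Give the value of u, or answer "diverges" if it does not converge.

diverges

psi'(u) = -90u(u - 5)(u - 4)(u + 3), so psi'(7) = -37800.
Gradient descent moves in the -psi' direction, i.e. u is increasing.
There is no critical point above u=7, and psi' keeps the same sign, so the iterate runs off to +∞.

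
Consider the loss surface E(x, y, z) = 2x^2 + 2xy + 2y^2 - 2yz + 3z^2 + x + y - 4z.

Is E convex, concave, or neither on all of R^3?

convex

E is quadratic, so its Hessian is the constant matrix H = [[4, 2, 0], [2, 4, -2], [0, -2, 6]].
Leading principal minors: 4, 12, 56.
All positive ⇒ H ≻ 0 ⇒ convex.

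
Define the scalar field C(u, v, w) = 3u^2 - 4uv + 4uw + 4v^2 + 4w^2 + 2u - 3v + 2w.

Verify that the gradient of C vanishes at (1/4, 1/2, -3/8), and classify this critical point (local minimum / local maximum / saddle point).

local minimum

∇C = (6u - 4v + 4w + 2, -4u + 8v - 3, 4u + 8w + 2); substituting (1/4, 1/2, -3/8) gives ∇C = (0, 0, 0), so (1/4, 1/2, -3/8) is indeed a critical point.
The Hessian is constant: H = [[6, -4, 4], [-4, 8, 0], [4, 0, 8]].
Leading principal minors: Δ₁ = 6, Δ₂ = 32, Δ₃ = 128.
All leading minors are positive, so H is positive definite: a local minimum.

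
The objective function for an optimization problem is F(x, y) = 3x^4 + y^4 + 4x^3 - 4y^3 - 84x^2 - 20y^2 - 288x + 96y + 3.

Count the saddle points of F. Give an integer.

4

F separates as a function of x plus a function of y, so ∇F=0 decouples.
∂F/∂x = 12(x - 4)(x + 2)(x + 3) = 0 at x ∈ {-3, -2, 4}; ∂F/∂y = 4(y - 4)(y - 2)(y + 3) = 0 at y ∈ {-3, 2, 4}.
The Hessian is diagonal: diag(F_xx, F_yy). Second derivatives: F_xx(-3)=84, F_xx(-2)=-72, F_xx(4)=504; F_yy(-3)=140, F_yy(2)=-40, F_yy(4)=56.
Saddle points occur where the two diagonal entries have opposite signs: (-3, 2), (-2, -3), (-2, 4), (4, 2). Count: 4.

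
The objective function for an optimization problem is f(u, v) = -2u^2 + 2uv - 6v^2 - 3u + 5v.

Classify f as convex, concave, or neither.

concave

f is quadratic, so its Hessian is the constant matrix H = [[-4, 2], [2, -12]].
det(H) = 44, tr(H) = -16.
det(H) > 0 and tr(H) < 0, so H is negative definite everywhere: concave.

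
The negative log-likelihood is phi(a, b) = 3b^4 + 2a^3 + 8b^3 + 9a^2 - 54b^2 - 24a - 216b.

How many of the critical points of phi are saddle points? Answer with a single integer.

3

phi separates as a function of a plus a function of b, so ∇phi=0 decouples.
∂phi/∂a = 6(a - 1)(a + 4) = 0 at a ∈ {-4, 1}; ∂phi/∂b = 12(b - 3)(b + 2)(b + 3) = 0 at b ∈ {-3, -2, 3}.
The Hessian is diagonal: diag(phi_aa, phi_bb). Second derivatives: phi_aa(-4)=-30, phi_aa(1)=30; phi_bb(-3)=72, phi_bb(-2)=-60, phi_bb(3)=360.
Saddle points occur where the two diagonal entries have opposite signs: (-4, -3), (-4, 3), (1, -2). Count: 3.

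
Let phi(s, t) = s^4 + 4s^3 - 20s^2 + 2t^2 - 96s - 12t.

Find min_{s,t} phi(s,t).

phi(s,t) separates as P(s) + Q(t), so its minimum is min P + min Q.
P'(s) = 4(s - 3)(s + 2)(s + 4) vanishes at s ∈ {-4, -2, 3}; Q'(t) = 4(t - 3) vanishes at t ∈ {3}.
Local minima of P (where P''>0): P(-4)=64, P(3)=-279. Local minima of Q: Q(3)=-18.
So the global minimum of phi is P(3) + Q(3) = -279 − 18 = -297, attained at (3, 3).

-297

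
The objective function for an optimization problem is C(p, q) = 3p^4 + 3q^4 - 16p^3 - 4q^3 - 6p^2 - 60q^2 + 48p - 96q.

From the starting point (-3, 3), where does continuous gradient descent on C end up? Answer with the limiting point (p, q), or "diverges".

(-1, 4)

C is separable, so gradient descent decouples: p follows -∂C/∂p, q follows -∂C/∂q.
∂C/∂p = 12(p - 4)(p - 1)(p + 1); at p=-3 this is -672, so p increases.
∂C/∂q = 12(q - 4)(q + 1)(q + 2); at q=3 this is -240, so q increases.
p converges to its nearest critical value -1 (a local min of the p-part); q converges to 4. The iterate converges to (-1, 4).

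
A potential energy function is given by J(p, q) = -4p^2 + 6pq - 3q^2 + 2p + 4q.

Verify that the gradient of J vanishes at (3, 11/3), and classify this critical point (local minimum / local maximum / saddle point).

∇J = (-8p + 6q + 2, 6p - 6q + 4); substituting (3, 11/3) gives ∇J = (0, 0), so (3, 11/3) is indeed a critical point.
The Hessian of J is constant: H = [[-8, 6], [6, -6]].
det(H) = (-8)·(-6) − 6² = 12.
det(H) > 0 and tr(H) = -14 < 0, so H is negative definite and the point is a local maximum.

local maximum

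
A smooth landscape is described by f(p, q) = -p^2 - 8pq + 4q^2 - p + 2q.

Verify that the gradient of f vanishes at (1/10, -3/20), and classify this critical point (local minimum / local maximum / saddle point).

∇f = (-2p - 8q - 1, -8p + 8q + 2); substituting (1/10, -3/20) gives ∇f = (0, 0), so (1/10, -3/20) is indeed a critical point.
The Hessian of f is constant: H = [[-2, -8], [-8, 8]].
det(H) = (-2)·8 − (-8)² = -80.
Since det(H) < 0, H is indefinite and the critical point is a saddle point.

saddle point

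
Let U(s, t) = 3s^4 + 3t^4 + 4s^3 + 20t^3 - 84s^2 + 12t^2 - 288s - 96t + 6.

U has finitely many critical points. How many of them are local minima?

4

U separates as a function of s plus a function of t, so ∇U=0 decouples.
∂U/∂s = 12(s - 4)(s + 2)(s + 3) = 0 at s ∈ {-3, -2, 4}; ∂U/∂t = 12(t - 1)(t + 2)(t + 4) = 0 at t ∈ {-4, -2, 1}.
The Hessian is diagonal: diag(U_ss, U_tt). Second derivatives: U_ss(-3)=84, U_ss(-2)=-72, U_ss(4)=504; U_tt(-4)=120, U_tt(-2)=-72, U_tt(1)=180.
Local minima occur where both diagonal entries positive: (-3, -4), (-3, 1), (4, -4), (4, 1). Count: 4.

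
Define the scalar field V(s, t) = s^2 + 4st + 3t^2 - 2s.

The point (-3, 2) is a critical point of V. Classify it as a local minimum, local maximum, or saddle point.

saddle point

The Hessian of V is constant: H = [[2, 4], [4, 6]].
det(H) = 2·6 − 4² = -4.
Since det(H) < 0, H is indefinite and the critical point is a saddle point.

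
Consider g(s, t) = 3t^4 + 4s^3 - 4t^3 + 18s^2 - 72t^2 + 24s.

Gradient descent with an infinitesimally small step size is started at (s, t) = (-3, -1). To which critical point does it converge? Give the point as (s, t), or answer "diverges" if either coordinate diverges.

diverges

g is separable, so gradient descent decouples: s follows -∂g/∂s, t follows -∂g/∂t.
∂g/∂s = 12(s + 1)(s + 2); at s=-3 this is 24, so s decreases.
∂g/∂t = 12t(t - 4)(t + 3); at t=-1 this is 120, so t decreases.
The s-coordinate has no critical point in that direction and runs off to infinity.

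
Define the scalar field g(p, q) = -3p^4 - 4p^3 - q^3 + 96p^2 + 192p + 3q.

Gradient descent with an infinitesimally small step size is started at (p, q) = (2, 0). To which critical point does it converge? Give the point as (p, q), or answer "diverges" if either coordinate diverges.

(-1, -1)

g is separable, so gradient descent decouples: p follows -∂g/∂p, q follows -∂g/∂q.
∂g/∂p = -12(p - 4)(p + 1)(p + 4); at p=2 this is 432, so p decreases.
∂g/∂q = -3(q - 1)(q + 1); at q=0 this is 3, so q decreases.
p converges to its nearest critical value -1 (a local min of the p-part); q converges to -1. The iterate converges to (-1, -1).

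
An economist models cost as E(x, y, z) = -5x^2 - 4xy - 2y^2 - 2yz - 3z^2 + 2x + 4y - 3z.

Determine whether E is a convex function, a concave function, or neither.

E is quadratic, so its Hessian is the constant matrix H = [[-10, -4, 0], [-4, -4, -2], [0, -2, -6]].
Leading principal minors: -10, 24, -104.
Signs alternate −, +, − ⇒ H ≺ 0 ⇒ concave.

concave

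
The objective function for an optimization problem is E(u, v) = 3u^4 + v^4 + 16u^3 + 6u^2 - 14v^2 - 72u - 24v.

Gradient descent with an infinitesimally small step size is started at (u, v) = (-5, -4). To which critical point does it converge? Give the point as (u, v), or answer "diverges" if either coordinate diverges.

(-3, -2)

E is separable, so gradient descent decouples: u follows -∂E/∂u, v follows -∂E/∂v.
∂E/∂u = 12(u - 1)(u + 2)(u + 3); at u=-5 this is -432, so u increases.
∂E/∂v = 4(v - 3)(v + 1)(v + 2); at v=-4 this is -168, so v increases.
u converges to its nearest critical value -3 (a local min of the u-part); v converges to -2. The iterate converges to (-3, -2).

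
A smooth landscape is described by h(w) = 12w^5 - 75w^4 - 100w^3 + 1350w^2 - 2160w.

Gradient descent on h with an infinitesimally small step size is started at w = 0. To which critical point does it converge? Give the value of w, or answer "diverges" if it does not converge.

1

h'(w) = 60(w - 4)(w - 3)(w - 1)(w + 3), so h'(0) = -2160.
Gradient descent moves in the -h' direction, i.e. w is increasing.
The nearest critical point in that direction is w = 1, where h'' = 1440 > 0 (a local minimum). The iterate converges there.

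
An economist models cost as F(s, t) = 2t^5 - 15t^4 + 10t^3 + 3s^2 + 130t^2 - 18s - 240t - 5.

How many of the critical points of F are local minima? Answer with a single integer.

2

F separates as a function of s plus a function of t, so ∇F=0 decouples.
∂F/∂s = 6(s - 3) = 0 at s ∈ {3}; ∂F/∂t = 10(t - 4)(t - 3)(t - 1)(t + 2) = 0 at t ∈ {-2, 1, 3, 4}.
The Hessian is diagonal: diag(F_ss, F_tt). Second derivatives: F_ss(3)=6; F_tt(-2)=-900, F_tt(1)=180, F_tt(3)=-100, F_tt(4)=180.
Local minima occur where both diagonal entries positive: (3, 1), (3, 4). Count: 2.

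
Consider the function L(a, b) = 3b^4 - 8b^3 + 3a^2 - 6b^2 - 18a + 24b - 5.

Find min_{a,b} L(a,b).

L(a,b) separates as P(a) + Q(b) − 5, so its minimum is min P + min Q − 5.
P'(a) = 6a - 18 vanishes at a ∈ {3}; Q'(b) = 12(b - 2)(b - 1)(b + 1) vanishes at b ∈ {-1, 1, 2}.
Local minima of P (where P''>0): P(3)=-27. Local minima of Q: Q(-1)=-19, Q(2)=8.
So the global minimum of L is P(3) + Q(-1) − 5 = -27 − 19 − 5 = -51, attained at (3, -1).

-51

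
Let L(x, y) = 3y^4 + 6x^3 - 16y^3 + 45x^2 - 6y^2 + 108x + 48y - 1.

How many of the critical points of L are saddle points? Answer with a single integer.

L separates as a function of x plus a function of y, so ∇L=0 decouples.
∂L/∂x = 18(x + 2)(x + 3) = 0 at x ∈ {-3, -2}; ∂L/∂y = 12(y - 4)(y - 1)(y + 1) = 0 at y ∈ {-1, 1, 4}.
The Hessian is diagonal: diag(L_xx, L_yy). Second derivatives: L_xx(-3)=-18, L_xx(-2)=18; L_yy(-1)=120, L_yy(1)=-72, L_yy(4)=180.
Saddle points occur where the two diagonal entries have opposite signs: (-3, -1), (-3, 4), (-2, 1). Count: 3.

3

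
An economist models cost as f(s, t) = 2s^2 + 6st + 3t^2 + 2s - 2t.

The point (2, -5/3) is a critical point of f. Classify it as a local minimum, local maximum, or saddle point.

saddle point

The Hessian of f is constant: H = [[4, 6], [6, 6]].
det(H) = 4·6 − 6² = -12.
Since det(H) < 0, H is indefinite and the critical point is a saddle point.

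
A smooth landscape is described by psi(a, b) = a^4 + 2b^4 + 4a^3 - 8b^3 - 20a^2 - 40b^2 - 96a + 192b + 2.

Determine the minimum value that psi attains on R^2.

psi(a,b) separates as P(a) + Q(b) + 2, so its minimum is min P + min Q + 2.
P'(a) = 4(a - 3)(a + 2)(a + 4) vanishes at a ∈ {-4, -2, 3}; Q'(b) = 8(b - 4)(b - 2)(b + 3) vanishes at b ∈ {-3, 2, 4}.
Local minima of P (where P''>0): P(-4)=64, P(3)=-279. Local minima of Q: Q(-3)=-558, Q(4)=128.
So the global minimum of psi is P(3) + Q(-3) + 2 = -279 − 558 + 2 = -835, attained at (3, -3).

-835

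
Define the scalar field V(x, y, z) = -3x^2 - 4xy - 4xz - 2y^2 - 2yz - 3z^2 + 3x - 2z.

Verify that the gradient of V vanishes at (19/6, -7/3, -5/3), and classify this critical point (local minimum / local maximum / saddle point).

local maximum

∇V = (-6x - 4y - 4z + 3, -4x - 4y - 2z, -4x - 2y - 6z - 2); substituting (19/6, -7/3, -5/3) gives ∇V = (0, 0, 0), so (19/6, -7/3, -5/3) is indeed a critical point.
The Hessian is constant: H = [[-6, -4, -4], [-4, -4, -2], [-4, -2, -6]].
Leading principal minors: Δ₁ = -6, Δ₂ = 8, Δ₃ = -24.
The minors alternate sign starting negative (−, +, −), so H is negative definite: a local maximum.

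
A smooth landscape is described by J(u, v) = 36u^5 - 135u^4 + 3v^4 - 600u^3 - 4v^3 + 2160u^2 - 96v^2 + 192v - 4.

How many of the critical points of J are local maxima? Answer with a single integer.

J separates as a function of u plus a function of v, so ∇J=0 decouples.
∂J/∂u = 180u(u - 4)(u - 2)(u + 3) = 0 at u ∈ {-3, 0, 2, 4}; ∂J/∂v = 12(v - 4)(v - 1)(v + 4) = 0 at v ∈ {-4, 1, 4}.
The Hessian is diagonal: diag(J_uu, J_vv). Second derivatives: J_uu(-3)=-18900, J_uu(0)=4320, J_uu(2)=-3600, J_uu(4)=10080; J_vv(-4)=480, J_vv(1)=-180, J_vv(4)=288.
Local maxima occur where both diagonal entries negative: (-3, 1), (2, 1). Count: 2.

2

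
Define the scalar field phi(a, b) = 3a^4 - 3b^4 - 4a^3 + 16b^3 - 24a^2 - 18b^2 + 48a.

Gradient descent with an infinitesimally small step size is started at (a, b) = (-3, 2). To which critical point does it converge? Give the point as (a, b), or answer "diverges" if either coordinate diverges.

(-2, 1)

phi is separable, so gradient descent decouples: a follows -∂phi/∂a, b follows -∂phi/∂b.
∂phi/∂a = 12(a - 2)(a - 1)(a + 2); at a=-3 this is -240, so a increases.
∂phi/∂b = -12b(b - 3)(b - 1); at b=2 this is 24, so b decreases.
a converges to its nearest critical value -2 (a local min of the a-part); b converges to 1. The iterate converges to (-2, 1).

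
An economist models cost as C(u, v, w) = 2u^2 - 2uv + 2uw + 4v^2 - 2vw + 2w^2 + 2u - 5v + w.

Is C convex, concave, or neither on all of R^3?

C is quadratic, so its Hessian is the constant matrix H = [[4, -2, 2], [-2, 8, -2], [2, -2, 4]].
Leading principal minors: 4, 28, 80.
All positive ⇒ H ≻ 0 ⇒ convex.

convex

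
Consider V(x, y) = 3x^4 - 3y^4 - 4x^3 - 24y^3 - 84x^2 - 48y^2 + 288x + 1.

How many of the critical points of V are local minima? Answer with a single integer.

2

V separates as a function of x plus a function of y, so ∇V=0 decouples.
∂V/∂x = 12(x - 3)(x - 2)(x + 4) = 0 at x ∈ {-4, 2, 3}; ∂V/∂y = -12y(y + 2)(y + 4) = 0 at y ∈ {-4, -2, 0}.
The Hessian is diagonal: diag(V_xx, V_yy). Second derivatives: V_xx(-4)=504, V_xx(2)=-72, V_xx(3)=84; V_yy(-4)=-96, V_yy(-2)=48, V_yy(0)=-96.
Local minima occur where both diagonal entries positive: (-4, -2), (3, -2). Count: 2.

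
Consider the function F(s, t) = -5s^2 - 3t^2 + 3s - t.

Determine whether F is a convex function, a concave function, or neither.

F is quadratic, so its Hessian is the constant matrix H = [[-10, 0], [0, -6]].
det(H) = 60, tr(H) = -16.
det(H) > 0 and tr(H) < 0, so H is negative definite everywhere: concave.

concave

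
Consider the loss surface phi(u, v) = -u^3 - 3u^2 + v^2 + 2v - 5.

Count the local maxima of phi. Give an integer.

phi separates as a function of u plus a function of v, so ∇phi=0 decouples.
∂phi/∂u = -3u(u + 2) = 0 at u ∈ {-2, 0}; ∂phi/∂v = 2(v + 1) = 0 at v ∈ {-1}.
The Hessian is diagonal: diag(phi_uu, phi_vv). Second derivatives: phi_uu(-2)=6, phi_uu(0)=-6; phi_vv(-1)=2.
Local maxima occur where both diagonal entries negative: none. Count: 0.

0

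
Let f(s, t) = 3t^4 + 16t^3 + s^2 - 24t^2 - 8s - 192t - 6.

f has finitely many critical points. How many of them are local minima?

f separates as a function of s plus a function of t, so ∇f=0 decouples.
∂f/∂s = 2(s - 4) = 0 at s ∈ {4}; ∂f/∂t = 12(t - 2)(t + 2)(t + 4) = 0 at t ∈ {-4, -2, 2}.
The Hessian is diagonal: diag(f_ss, f_tt). Second derivatives: f_ss(4)=2; f_tt(-4)=144, f_tt(-2)=-96, f_tt(2)=288.
Local minima occur where both diagonal entries positive: (4, -4), (4, 2). Count: 2.

2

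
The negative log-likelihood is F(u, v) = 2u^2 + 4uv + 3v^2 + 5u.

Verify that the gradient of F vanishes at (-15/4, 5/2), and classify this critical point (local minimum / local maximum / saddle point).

local minimum

∇F = (4u + 4v + 5, 4u + 6v); substituting (-15/4, 5/2) gives ∇F = (0, 0), so (-15/4, 5/2) is indeed a critical point.
The Hessian of F is constant: H = [[4, 4], [4, 6]].
det(H) = 4·6 − 4² = 8.
det(H) > 0 and tr(H) = 10 > 0, so H is positive definite and the point is a local minimum.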